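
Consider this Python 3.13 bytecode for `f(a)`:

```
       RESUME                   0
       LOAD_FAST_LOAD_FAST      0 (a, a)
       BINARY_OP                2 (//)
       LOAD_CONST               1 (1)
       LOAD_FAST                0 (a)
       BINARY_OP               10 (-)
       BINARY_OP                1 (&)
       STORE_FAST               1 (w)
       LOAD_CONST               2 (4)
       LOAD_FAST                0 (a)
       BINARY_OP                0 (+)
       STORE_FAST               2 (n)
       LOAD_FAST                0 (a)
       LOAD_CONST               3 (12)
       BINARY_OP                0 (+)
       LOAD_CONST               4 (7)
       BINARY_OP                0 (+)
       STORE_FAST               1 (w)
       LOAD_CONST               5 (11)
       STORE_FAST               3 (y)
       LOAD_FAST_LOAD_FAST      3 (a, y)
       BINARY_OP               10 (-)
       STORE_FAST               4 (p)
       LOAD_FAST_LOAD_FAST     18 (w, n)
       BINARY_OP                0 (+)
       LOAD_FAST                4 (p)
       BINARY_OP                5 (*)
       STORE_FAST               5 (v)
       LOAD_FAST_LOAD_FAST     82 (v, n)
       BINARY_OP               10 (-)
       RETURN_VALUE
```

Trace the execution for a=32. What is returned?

LOAD_FAST_LOAD_FAST a,a → push 32,32. Stack: [32, 32]
BINARY_OP // → 32 // 32 = 1. Stack: [1]
LOAD_CONST → push 1. Stack: [1, 1]
LOAD_FAST a → push 32. Stack: [1, 1, 32]
BINARY_OP - → 1 - 32 = -31. Stack: [1, -31]
BINARY_OP & → 1 & -31 = 1. Stack: [1]
STORE_FAST w → w=1. Stack: []
LOAD_CONST → push 4. Stack: [4]
LOAD_FAST a → push 32. Stack: [4, 32]
BINARY_OP + → 4 + 32 = 36. Stack: [36]
STORE_FAST n → n=36. Stack: []
LOAD_FAST a → push 32. Stack: [32]
LOAD_CONST → push 12. Stack: [32, 12]
BINARY_OP + → 32 + 12 = 44. Stack: [44]
LOAD_CONST → push 7. Stack: [44, 7]
BINARY_OP + → 44 + 7 = 51. Stack: [51]
STORE_FAST w → w=51. Stack: []
LOAD_CONST → push 11. Stack: [11]
STORE_FAST y → y=11. Stack: []
LOAD_FAST_LOAD_FAST a,y → push 32,11. Stack: [32, 11]
BINARY_OP - → 32 - 11 = 21. Stack: [21]
STORE_FAST p → p=21. Stack: []
LOAD_FAST_LOAD_FAST w,n → push 51,36. Stack: [51, 36]
BINARY_OP + → 51 + 36 = 87. Stack: [87]
LOAD_FAST p → push 21. Stack: [87, 21]
BINARY_OP * → 87 * 21 = 1827. Stack: [1827]
STORE_FAST v → v=1827. Stack: []
LOAD_FAST_LOAD_FAST v,n → push 1827,36. Stack: [1827, 36]
BINARY_OP - → 1827 - 36 = 1791. Stack: [1791]
RETURN_VALUE → return 1791.

1791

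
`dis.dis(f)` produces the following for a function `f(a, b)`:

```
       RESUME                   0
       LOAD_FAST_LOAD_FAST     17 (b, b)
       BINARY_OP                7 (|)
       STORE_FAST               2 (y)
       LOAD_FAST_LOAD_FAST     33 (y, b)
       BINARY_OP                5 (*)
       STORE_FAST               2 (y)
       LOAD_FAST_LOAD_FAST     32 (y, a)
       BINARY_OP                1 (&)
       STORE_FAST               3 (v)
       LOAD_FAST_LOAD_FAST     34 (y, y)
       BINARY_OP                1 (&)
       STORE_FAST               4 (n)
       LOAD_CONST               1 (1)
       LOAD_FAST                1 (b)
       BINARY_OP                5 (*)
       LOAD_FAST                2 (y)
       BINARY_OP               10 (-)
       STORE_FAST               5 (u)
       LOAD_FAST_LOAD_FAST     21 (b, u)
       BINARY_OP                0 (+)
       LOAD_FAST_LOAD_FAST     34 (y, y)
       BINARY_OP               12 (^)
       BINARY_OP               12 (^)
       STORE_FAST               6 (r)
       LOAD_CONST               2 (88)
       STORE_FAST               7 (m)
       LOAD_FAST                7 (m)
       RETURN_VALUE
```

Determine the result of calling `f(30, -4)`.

88

LOAD_FAST_LOAD_FAST b,b → push -4,-4. Stack: [-4, -4]
BINARY_OP | → -4 | -4 = -4. Stack: [-4]
STORE_FAST y → y=-4. Stack: []
LOAD_FAST_LOAD_FAST y,b → push -4,-4. Stack: [-4, -4]
BINARY_OP * → -4 * -4 = 16. Stack: [16]
STORE_FAST y → y=16. Stack: []
LOAD_FAST_LOAD_FAST y,a → push 16,30. Stack: [16, 30]
BINARY_OP & → 16 & 30 = 16. Stack: [16]
STORE_FAST v → v=16. Stack: []
LOAD_FAST_LOAD_FAST y,y → push 16,16. Stack: [16, 16]
BINARY_OP & → 16 & 16 = 16. Stack: [16]
STORE_FAST n → n=16. Stack: []
LOAD_CONST → push 1. Stack: [1]
LOAD_FAST b → push -4. Stack: [1, -4]
BINARY_OP * → 1 * -4 = -4. Stack: [-4]
LOAD_FAST y → push 16. Stack: [-4, 16]
BINARY_OP - → -4 - 16 = -20. Stack: [-20]
STORE_FAST u → u=-20. Stack: []
LOAD_FAST_LOAD_FAST b,u → push -4,-20. Stack: [-4, -20]
BINARY_OP + → -4 + -20 = -24. Stack: [-24]
LOAD_FAST_LOAD_FAST y,y → push 16,16. Stack: [-24, 16, 16]
BINARY_OP ^ → 16 ^ 16 = 0. Stack: [-24, 0]
BINARY_OP ^ → -24 ^ 0 = -24. Stack: [-24]
STORE_FAST r → r=-24. Stack: []
LOAD_CONST → push 88. Stack: [88]
STORE_FAST m → m=88. Stack: []
LOAD_FAST m → push 88. Stack: [88]
RETURN_VALUE → return 88.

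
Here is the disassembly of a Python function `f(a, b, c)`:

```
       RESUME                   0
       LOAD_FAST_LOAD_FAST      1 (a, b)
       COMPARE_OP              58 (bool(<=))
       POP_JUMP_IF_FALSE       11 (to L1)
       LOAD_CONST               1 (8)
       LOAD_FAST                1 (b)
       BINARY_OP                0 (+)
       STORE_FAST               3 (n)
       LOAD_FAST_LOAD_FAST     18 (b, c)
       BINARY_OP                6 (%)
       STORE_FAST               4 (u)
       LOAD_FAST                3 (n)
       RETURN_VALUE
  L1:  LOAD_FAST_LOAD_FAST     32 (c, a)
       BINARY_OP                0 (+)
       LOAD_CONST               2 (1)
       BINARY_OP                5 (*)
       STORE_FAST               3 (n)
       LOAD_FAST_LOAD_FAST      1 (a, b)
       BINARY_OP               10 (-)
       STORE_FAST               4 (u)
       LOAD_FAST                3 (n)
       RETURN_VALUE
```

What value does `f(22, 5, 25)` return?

47

LOAD_FAST_LOAD_FAST a,b → push 22,5. Stack: [22, 5]
COMPARE_OP bool(<=) → 22 vs 5 = False. Stack: [False]
POP_JUMP_IF_FALSE → pop False; jump. Stack: []
LOAD_FAST_LOAD_FAST c,a → push 25,22. Stack: [25, 22]
BINARY_OP + → 25 + 22 = 47. Stack: [47]
LOAD_CONST → push 1. Stack: [47, 1]
BINARY_OP * → 47 * 1 = 47. Stack: [47]
STORE_FAST n → n=47. Stack: []
LOAD_FAST_LOAD_FAST a,b → push 22,5. Stack: [22, 5]
BINARY_OP - → 22 - 5 = 17. Stack: [17]
STORE_FAST u → u=17. Stack: []
LOAD_FAST n → push 47. Stack: [47]
RETURN_VALUE → return 47.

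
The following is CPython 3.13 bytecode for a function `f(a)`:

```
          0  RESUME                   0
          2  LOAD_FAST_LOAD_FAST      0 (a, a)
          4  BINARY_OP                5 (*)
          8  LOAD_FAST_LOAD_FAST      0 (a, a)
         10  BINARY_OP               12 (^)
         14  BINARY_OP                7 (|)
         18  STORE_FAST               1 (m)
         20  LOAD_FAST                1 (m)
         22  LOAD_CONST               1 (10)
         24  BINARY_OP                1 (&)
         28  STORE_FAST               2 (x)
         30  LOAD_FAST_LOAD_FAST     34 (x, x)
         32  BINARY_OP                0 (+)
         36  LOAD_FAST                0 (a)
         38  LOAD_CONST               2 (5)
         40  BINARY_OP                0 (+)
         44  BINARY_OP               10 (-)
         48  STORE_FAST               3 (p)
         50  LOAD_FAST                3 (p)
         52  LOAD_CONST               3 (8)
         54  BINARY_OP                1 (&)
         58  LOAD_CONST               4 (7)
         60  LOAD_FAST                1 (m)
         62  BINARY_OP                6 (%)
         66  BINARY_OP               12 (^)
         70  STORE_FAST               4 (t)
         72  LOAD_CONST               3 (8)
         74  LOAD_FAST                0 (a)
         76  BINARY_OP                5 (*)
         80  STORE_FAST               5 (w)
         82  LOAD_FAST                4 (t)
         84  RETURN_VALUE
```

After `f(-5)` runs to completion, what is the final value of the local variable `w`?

LOAD_FAST_LOAD_FAST a,a → push -5,-5. Stack: [-5, -5]
BINARY_OP * → -5 * -5 = 25. Stack: [25]
LOAD_FAST_LOAD_FAST a,a → push -5,-5. Stack: [25, -5, -5]
BINARY_OP ^ → -5 ^ -5 = 0. Stack: [25, 0]
BINARY_OP | → 25 | 0 = 25. Stack: [25]
STORE_FAST m → m=25. Stack: []
LOAD_FAST m → push 25. Stack: [25]
LOAD_CONST → push 10. Stack: [25, 10]
BINARY_OP & → 25 & 10 = 8. Stack: [8]
STORE_FAST x → x=8. Stack: []
LOAD_FAST_LOAD_FAST x,x → push 8,8. Stack: [8, 8]
BINARY_OP + → 8 + 8 = 16. Stack: [16]
LOAD_FAST a → push -5. Stack: [16, -5]
LOAD_CONST → push 5. Stack: [16, -5, 5]
BINARY_OP + → -5 + 5 = 0. Stack: [16, 0]
BINARY_OP - → 16 - 0 = 16. Stack: [16]
STORE_FAST p → p=16. Stack: []
LOAD_FAST p → push 16. Stack: [16]
LOAD_CONST → push 8. Stack: [16, 8]
BINARY_OP & → 16 & 8 = 0. Stack: [0]
LOAD_CONST → push 7. Stack: [0, 7]
LOAD_FAST m → push 25. Stack: [0, 7, 25]
BINARY_OP % → 7 % 25 = 7. Stack: [0, 7]
BINARY_OP ^ → 0 ^ 7 = 7. Stack: [7]
STORE_FAST t → t=7. Stack: []
LOAD_CONST → push 8. Stack: [8]
LOAD_FAST a → push -5. Stack: [8, -5]
BINARY_OP * → 8 * -5 = -40. Stack: [-40]
STORE_FAST w → w=-40. Stack: []
LOAD_FAST t → push 7. Stack: [7]
RETURN_VALUE → return 7.

-40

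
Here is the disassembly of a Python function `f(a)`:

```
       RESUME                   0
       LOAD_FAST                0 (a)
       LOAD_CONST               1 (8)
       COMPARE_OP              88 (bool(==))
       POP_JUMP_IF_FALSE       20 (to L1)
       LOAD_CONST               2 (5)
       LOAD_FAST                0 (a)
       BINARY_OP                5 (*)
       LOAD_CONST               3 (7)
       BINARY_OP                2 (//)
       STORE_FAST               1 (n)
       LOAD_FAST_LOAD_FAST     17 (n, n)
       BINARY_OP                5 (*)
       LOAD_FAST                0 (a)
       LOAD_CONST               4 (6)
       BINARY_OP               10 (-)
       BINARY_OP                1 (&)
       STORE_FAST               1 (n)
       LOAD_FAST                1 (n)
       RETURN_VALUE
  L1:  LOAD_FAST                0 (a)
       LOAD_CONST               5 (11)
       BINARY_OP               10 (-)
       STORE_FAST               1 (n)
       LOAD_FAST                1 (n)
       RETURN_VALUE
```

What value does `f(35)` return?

LOAD_FAST a → push 35. Stack: [35]
LOAD_CONST → push 8. Stack: [35, 8]
COMPARE_OP bool(==) → 35 vs 8 = False. Stack: [False]
POP_JUMP_IF_FALSE → pop False; jump. Stack: []
LOAD_FAST a → push 35. Stack: [35]
LOAD_CONST → push 11. Stack: [35, 11]
BINARY_OP - → 35 - 11 = 24. Stack: [24]
STORE_FAST n → n=24. Stack: []
LOAD_FAST n → push 24. Stack: [24]
RETURN_VALUE → return 24.

24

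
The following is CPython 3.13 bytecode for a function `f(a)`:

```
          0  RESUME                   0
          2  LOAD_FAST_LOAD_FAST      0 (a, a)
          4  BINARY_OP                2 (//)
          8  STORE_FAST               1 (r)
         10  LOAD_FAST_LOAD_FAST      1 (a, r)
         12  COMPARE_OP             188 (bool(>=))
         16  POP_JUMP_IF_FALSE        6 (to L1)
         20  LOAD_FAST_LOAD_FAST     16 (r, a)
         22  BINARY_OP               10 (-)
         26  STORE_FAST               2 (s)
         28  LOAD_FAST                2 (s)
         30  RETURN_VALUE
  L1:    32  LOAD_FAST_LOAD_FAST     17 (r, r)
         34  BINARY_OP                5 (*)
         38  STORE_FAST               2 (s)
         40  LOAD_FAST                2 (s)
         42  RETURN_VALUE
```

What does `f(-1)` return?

LOAD_FAST_LOAD_FAST a,a → push -1,-1. Stack: [-1, -1]
BINARY_OP // → -1 // -1 = 1. Stack: [1]
STORE_FAST r → r=1. Stack: []
LOAD_FAST_LOAD_FAST a,r → push -1,1. Stack: [-1, 1]
COMPARE_OP bool(>=) → -1 vs 1 = False. Stack: [False]
POP_JUMP_IF_FALSE → pop False; jump. Stack: []
LOAD_FAST_LOAD_FAST r,r → push 1,1. Stack: [1, 1]
BINARY_OP * → 1 * 1 = 1. Stack: [1]
STORE_FAST s → s=1. Stack: []
LOAD_FAST s → push 1. Stack: [1]
RETURN_VALUE → return 1.

1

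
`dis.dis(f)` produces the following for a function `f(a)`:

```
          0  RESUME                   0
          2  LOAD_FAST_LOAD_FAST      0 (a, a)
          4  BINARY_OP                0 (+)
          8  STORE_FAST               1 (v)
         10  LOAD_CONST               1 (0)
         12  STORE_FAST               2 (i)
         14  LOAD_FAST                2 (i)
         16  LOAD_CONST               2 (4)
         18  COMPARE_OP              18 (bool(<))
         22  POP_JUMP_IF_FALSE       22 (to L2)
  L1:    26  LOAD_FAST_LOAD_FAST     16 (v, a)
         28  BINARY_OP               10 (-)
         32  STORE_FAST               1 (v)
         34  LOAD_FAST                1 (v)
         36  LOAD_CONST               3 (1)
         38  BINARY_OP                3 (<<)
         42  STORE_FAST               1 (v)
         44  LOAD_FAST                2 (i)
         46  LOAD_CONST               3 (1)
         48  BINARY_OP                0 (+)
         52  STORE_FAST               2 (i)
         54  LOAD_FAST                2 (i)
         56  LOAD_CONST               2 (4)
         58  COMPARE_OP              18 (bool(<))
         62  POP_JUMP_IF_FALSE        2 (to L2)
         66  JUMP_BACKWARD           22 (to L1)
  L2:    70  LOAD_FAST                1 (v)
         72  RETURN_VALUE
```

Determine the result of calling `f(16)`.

LOAD_FAST_LOAD_FAST a,a → push 16,16
BINARY_OP + → 16 + 16 = 32
STORE_FAST v → v=32
LOAD_CONST → push 0
STORE_FAST i → i=0
LOAD_FAST i → push 0
LOAD_CONST → push 4
COMPARE_OP bool(<) → 0 vs 4 = True
POP_JUMP_IF_FALSE → pop True; no jump
LOAD_FAST_LOAD_FAST v,a → push 32,16
BINARY_OP - → 32 - 16 = 16
STORE_FAST v → v=16
LOAD_FAST v → push 16
LOAD_CONST → push 1
BINARY_OP << → 16 << 1 = 32
STORE_FAST v → v=32
LOAD_FAST i → push 0
LOAD_CONST → push 1
BINARY_OP + → 0 + 1 = 1
STORE_FAST i → i=1
LOAD_FAST i → push 1
LOAD_CONST → push 4
COMPARE_OP bool(<) → 1 vs 4 = True
POP_JUMP_IF_FALSE → pop True; no jump
LOAD_FAST_LOAD_FAST v,a → push 32,16
BINARY_OP - → 32 - 16 = 16
STORE_FAST v → v=16
LOAD_FAST v → push 16
LOAD_CONST → push 1
BINARY_OP << → 16 << 1 = 32
STORE_FAST v → v=32
LOAD_FAST i → push 1
LOAD_CONST → push 1
BINARY_OP + → 1 + 1 = 2
STORE_FAST i → i=2
LOAD_FAST i → push 2
LOAD_CONST → push 4
COMPARE_OP bool(<) → 2 vs 4 = True
POP_JUMP_IF_FALSE → pop True; no jump
LOAD_FAST_LOAD_FAST v,a → push 32,16
BINARY_OP - → 32 - 16 = 16
STORE_FAST v → v=16
LOAD_FAST v → push 16
LOAD_CONST → push 1
BINARY_OP << → 16 << 1 = 32
STORE_FAST v → v=32
LOAD_FAST i → push 2
LOAD_CONST → push 1
BINARY_OP + → 2 + 1 = 3
STORE_FAST i → i=3
LOAD_FAST i → push 3
LOAD_CONST → push 4
COMPARE_OP bool(<) → 3 vs 4 = True
POP_JUMP_IF_FALSE → pop True; no jump
LOAD_FAST_LOAD_FAST v,a → push 32,16
BINARY_OP - → 32 - 16 = 16
STORE_FAST v → v=16
LOAD_FAST v → push 16
LOAD_CONST → push 1
BINARY_OP << → 16 << 1 = 32
STORE_FAST v → v=32
LOAD_FAST i → push 3
LOAD_CONST → push 1
BINARY_OP + → 3 + 1 = 4
STORE_FAST i → i=4
LOAD_FAST i → push 4
LOAD_CONST → push 4
COMPARE_OP bool(<) → 4 vs 4 = False
POP_JUMP_IF_FALSE → pop False; jump
LOAD_FAST v → push 32
RETURN_VALUE → return 32.

32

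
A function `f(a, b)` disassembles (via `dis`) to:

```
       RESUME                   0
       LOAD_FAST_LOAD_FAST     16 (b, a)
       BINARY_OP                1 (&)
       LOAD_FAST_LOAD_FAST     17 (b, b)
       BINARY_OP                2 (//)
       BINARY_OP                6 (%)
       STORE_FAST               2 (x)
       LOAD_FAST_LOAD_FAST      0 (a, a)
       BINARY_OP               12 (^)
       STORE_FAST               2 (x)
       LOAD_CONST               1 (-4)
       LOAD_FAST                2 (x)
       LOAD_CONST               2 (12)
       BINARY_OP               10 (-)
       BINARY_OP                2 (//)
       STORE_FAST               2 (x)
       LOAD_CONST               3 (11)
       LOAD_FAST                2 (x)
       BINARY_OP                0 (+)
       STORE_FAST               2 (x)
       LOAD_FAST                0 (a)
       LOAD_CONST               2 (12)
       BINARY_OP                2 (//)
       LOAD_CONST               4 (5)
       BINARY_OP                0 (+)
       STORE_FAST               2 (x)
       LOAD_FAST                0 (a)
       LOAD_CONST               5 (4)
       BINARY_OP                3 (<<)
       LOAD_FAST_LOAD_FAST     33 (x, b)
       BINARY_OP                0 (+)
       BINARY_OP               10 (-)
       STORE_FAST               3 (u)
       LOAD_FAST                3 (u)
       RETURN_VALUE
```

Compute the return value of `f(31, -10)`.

LOAD_FAST_LOAD_FAST b,a → push -10,31. Stack: [-10, 31]
BINARY_OP & → -10 & 31 = 22. Stack: [22]
LOAD_FAST_LOAD_FAST b,b → push -10,-10. Stack: [22, -10, -10]
BINARY_OP // → -10 // -10 = 1. Stack: [22, 1]
BINARY_OP % → 22 % 1 = 0. Stack: [0]
STORE_FAST x → x=0. Stack: []
LOAD_FAST_LOAD_FAST a,a → push 31,31. Stack: [31, 31]
BINARY_OP ^ → 31 ^ 31 = 0. Stack: [0]
STORE_FAST x → x=0. Stack: []
LOAD_CONST → push -4. Stack: [-4]
LOAD_FAST x → push 0. Stack: [-4, 0]
LOAD_CONST → push 12. Stack: [-4, 0, 12]
BINARY_OP - → 0 - 12 = -12. Stack: [-4, -12]
BINARY_OP // → -4 // -12 = 0. Stack: [0]
STORE_FAST x → x=0. Stack: []
LOAD_CONST → push 11. Stack: [11]
LOAD_FAST x → push 0. Stack: [11, 0]
BINARY_OP + → 11 + 0 = 11. Stack: [11]
STORE_FAST x → x=11. Stack: []
LOAD_FAST a → push 31. Stack: [31]
LOAD_CONST → push 12. Stack: [31, 12]
BINARY_OP // → 31 // 12 = 2. Stack: [2]
LOAD_CONST → push 5. Stack: [2, 5]
BINARY_OP + → 2 + 5 = 7. Stack: [7]
STORE_FAST x → x=7. Stack: []
LOAD_FAST a → push 31. Stack: [31]
LOAD_CONST → push 4. Stack: [31, 4]
BINARY_OP << → 31 << 4 = 496. Stack: [496]
LOAD_FAST_LOAD_FAST x,b → push 7,-10. Stack: [496, 7, -10]
BINARY_OP + → 7 + -10 = -3. Stack: [496, -3]
BINARY_OP - → 496 - -3 = 499. Stack: [499]
STORE_FAST u → u=499. Stack: []
LOAD_FAST u → push 499. Stack: [499]
RETURN_VALUE → return 499.

499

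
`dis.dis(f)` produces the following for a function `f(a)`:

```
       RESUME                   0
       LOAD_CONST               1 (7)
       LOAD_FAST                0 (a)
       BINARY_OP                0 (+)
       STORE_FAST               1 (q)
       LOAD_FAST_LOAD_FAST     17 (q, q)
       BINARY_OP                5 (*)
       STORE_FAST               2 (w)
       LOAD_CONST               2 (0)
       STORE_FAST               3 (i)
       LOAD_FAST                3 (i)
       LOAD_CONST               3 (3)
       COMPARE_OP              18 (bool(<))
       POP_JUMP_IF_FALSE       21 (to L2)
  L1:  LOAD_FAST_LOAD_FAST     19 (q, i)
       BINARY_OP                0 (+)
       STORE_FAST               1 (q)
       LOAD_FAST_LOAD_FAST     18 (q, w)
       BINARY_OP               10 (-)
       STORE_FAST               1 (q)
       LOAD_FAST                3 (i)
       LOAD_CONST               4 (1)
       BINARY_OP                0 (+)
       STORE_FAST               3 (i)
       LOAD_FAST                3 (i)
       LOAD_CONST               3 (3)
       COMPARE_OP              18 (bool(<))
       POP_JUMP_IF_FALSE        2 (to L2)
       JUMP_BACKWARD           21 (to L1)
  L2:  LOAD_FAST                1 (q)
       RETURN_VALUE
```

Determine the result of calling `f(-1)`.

-99

LOAD_CONST → push 7. Stack: [7]
LOAD_FAST a → push -1. Stack: [7, -1]
BINARY_OP + → 7 + -1 = 6. Stack: [6]
STORE_FAST q → q=6. Stack: []
LOAD_FAST_LOAD_FAST q,q → push 6,6. Stack: [6, 6]
BINARY_OP * → 6 * 6 = 36. Stack: [36]
STORE_FAST w → w=36. Stack: []
LOAD_CONST → push 0. Stack: [0]
STORE_FAST i → i=0. Stack: []
LOAD_FAST i → push 0. Stack: [0]
LOAD_CONST → push 3. Stack: [0, 3]
COMPARE_OP bool(<) → 0 vs 3 = True. Stack: [True]
POP_JUMP_IF_FALSE → pop True; no jump. Stack: []
LOAD_FAST_LOAD_FAST q,i → push 6,0. Stack: [6, 0]
BINARY_OP + → 6 + 0 = 6. Stack: [6]
STORE_FAST q → q=6. Stack: []
LOAD_FAST_LOAD_FAST q,w → push 6,36. Stack: [6, 36]
BINARY_OP - → 6 - 36 = -30. Stack: [-30]
STORE_FAST q → q=-30. Stack: []
LOAD_FAST i → push 0. Stack: [0]
LOAD_CONST → push 1. Stack: [0, 1]
BINARY_OP + → 0 + 1 = 1. Stack: [1]
STORE_FAST i → i=1. Stack: []
LOAD_FAST i → push 1. Stack: [1]
LOAD_CONST → push 3. Stack: [1, 3]
COMPARE_OP bool(<) → 1 vs 3 = True. Stack: [True]
POP_JUMP_IF_FALSE → pop True; no jump. Stack: []
LOAD_FAST_LOAD_FAST q,i → push -30,1. Stack: [-30, 1]
BINARY_OP + → -30 + 1 = -29. Stack: [-29]
STORE_FAST q → q=-29. Stack: []
LOAD_FAST_LOAD_FAST q,w → push -29,36. Stack: [-29, 36]
BINARY_OP - → -29 - 36 = -65. Stack: [-65]
STORE_FAST q → q=-65. Stack: []
LOAD_FAST i → push 1. Stack: [1]
LOAD_CONST → push 1. Stack: [1, 1]
BINARY_OP + → 1 + 1 = 2. Stack: [2]
STORE_FAST i → i=2. Stack: []
LOAD_FAST i → push 2. Stack: [2]
LOAD_CONST → push 3. Stack: [2, 3]
COMPARE_OP bool(<) → 2 vs 3 = True. Stack: [True]
POP_JUMP_IF_FALSE → pop True; no jump. Stack: []
LOAD_FAST_LOAD_FAST q,i → push -65,2. Stack: [-65, 2]
BINARY_OP + → -65 + 2 = -63. Stack: [-63]
STORE_FAST q → q=-63. Stack: []
LOAD_FAST_LOAD_FAST q,w → push -63,36. Stack: [-63, 36]
BINARY_OP - → -63 - 36 = -99. Stack: [-99]
STORE_FAST q → q=-99. Stack: []
LOAD_FAST i → push 2. Stack: [2]
LOAD_CONST → push 1. Stack: [2, 1]
BINARY_OP + → 2 + 1 = 3. Stack: [3]
STORE_FAST i → i=3. Stack: []
LOAD_FAST i → push 3. Stack: [3]
LOAD_CONST → push 3. Stack: [3, 3]
COMPARE_OP bool(<) → 3 vs 3 = False. Stack: [False]
POP_JUMP_IF_FALSE → pop False; jump. Stack: []
LOAD_FAST q → push -99. Stack: [-99]
RETURN_VALUE → return -99.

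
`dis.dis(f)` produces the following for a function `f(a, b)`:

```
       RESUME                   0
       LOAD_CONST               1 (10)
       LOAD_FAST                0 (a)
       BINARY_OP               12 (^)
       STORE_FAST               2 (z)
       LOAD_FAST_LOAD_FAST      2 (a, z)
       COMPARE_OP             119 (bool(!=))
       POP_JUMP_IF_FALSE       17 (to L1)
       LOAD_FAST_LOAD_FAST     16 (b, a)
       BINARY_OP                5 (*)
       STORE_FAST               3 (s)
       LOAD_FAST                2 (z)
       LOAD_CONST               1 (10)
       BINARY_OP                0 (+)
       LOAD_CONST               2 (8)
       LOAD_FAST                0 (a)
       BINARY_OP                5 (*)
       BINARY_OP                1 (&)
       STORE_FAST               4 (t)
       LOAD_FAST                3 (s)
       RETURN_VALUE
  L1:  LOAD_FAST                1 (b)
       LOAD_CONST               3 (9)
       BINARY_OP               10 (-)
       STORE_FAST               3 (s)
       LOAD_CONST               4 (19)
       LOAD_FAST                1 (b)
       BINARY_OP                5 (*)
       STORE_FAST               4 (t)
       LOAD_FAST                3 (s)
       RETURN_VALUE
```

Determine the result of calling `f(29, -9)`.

LOAD_CONST → push 10. Stack: [10]
LOAD_FAST a → push 29. Stack: [10, 29]
BINARY_OP ^ → 10 ^ 29 = 23. Stack: [23]
STORE_FAST z → z=23. Stack: []
LOAD_FAST_LOAD_FAST a,z → push 29,23. Stack: [29, 23]
COMPARE_OP bool(!=) → 29 vs 23 = True. Stack: [True]
POP_JUMP_IF_FALSE → pop True; no jump. Stack: []
LOAD_FAST_LOAD_FAST b,a → push -9,29. Stack: [-9, 29]
BINARY_OP * → -9 * 29 = -261. Stack: [-261]
STORE_FAST s → s=-261. Stack: []
LOAD_FAST z → push 23. Stack: [23]
LOAD_CONST → push 10. Stack: [23, 10]
BINARY_OP + → 23 + 10 = 33. Stack: [33]
LOAD_CONST → push 8. Stack: [33, 8]
LOAD_FAST a → push 29. Stack: [33, 8, 29]
BINARY_OP * → 8 * 29 = 232. Stack: [33, 232]
BINARY_OP & → 33 & 232 = 32. Stack: [32]
STORE_FAST t → t=32. Stack: []
LOAD_FAST s → push -261. Stack: [-261]
RETURN_VALUE → return -261.

-261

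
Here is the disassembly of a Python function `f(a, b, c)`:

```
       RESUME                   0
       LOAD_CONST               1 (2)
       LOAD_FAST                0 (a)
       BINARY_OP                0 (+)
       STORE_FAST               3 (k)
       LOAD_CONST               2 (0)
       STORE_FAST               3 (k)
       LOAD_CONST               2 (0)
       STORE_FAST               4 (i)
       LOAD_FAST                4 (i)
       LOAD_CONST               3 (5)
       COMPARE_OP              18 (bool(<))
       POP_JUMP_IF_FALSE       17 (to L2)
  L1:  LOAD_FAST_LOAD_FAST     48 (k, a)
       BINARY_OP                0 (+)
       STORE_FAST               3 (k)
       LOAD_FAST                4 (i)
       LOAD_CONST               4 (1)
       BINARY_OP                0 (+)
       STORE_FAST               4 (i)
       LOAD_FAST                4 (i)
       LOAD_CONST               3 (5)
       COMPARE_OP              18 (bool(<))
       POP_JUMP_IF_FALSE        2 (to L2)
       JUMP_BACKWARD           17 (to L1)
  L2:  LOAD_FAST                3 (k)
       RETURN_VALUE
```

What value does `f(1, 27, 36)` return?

LOAD_CONST → push 2
LOAD_FAST a → push 1
BINARY_OP + → 2 + 1 = 3
STORE_FAST k → k=3
LOAD_CONST → push 0
STORE_FAST k → k=0
LOAD_CONST → push 0
STORE_FAST i → i=0
LOAD_FAST i → push 0
LOAD_CONST → push 5
COMPARE_OP bool(<) → 0 vs 5 = True
POP_JUMP_IF_FALSE → pop True; no jump
LOAD_FAST_LOAD_FAST k,a → push 0,1
BINARY_OP + → 0 + 1 = 1
STORE_FAST k → k=1
LOAD_FAST i → push 0
LOAD_CONST → push 1
BINARY_OP + → 0 + 1 = 1
STORE_FAST i → i=1
LOAD_FAST i → push 1
LOAD_CONST → push 5
COMPARE_OP bool(<) → 1 vs 5 = True
POP_JUMP_IF_FALSE → pop True; no jump
LOAD_FAST_LOAD_FAST k,a → push 1,1
BINARY_OP + → 1 + 1 = 2
STORE_FAST k → k=2
LOAD_FAST i → push 1
LOAD_CONST → push 1
BINARY_OP + → 1 + 1 = 2
STORE_FAST i → i=2
LOAD_FAST i → push 2
LOAD_CONST → push 5
COMPARE_OP bool(<) → 2 vs 5 = True
POP_JUMP_IF_FALSE → pop True; no jump
LOAD_FAST_LOAD_FAST k,a → push 2,1
BINARY_OP + → 2 + 1 = 3
STORE_FAST k → k=3
LOAD_FAST i → push 2
LOAD_CONST → push 1
BINARY_OP + → 2 + 1 = 3
STORE_FAST i → i=3
LOAD_FAST i → push 3
LOAD_CONST → push 5
COMPARE_OP bool(<) → 3 vs 5 = True
POP_JUMP_IF_FALSE → pop True; no jump
LOAD_FAST_LOAD_FAST k,a → push 3,1
BINARY_OP + → 3 + 1 = 4
STORE_FAST k → k=4
LOAD_FAST i → push 3
LOAD_CONST → push 1
BINARY_OP + → 3 + 1 = 4
STORE_FAST i → i=4
LOAD_FAST i → push 4
LOAD_CONST → push 5
COMPARE_OP bool(<) → 4 vs 5 = True
POP_JUMP_IF_FALSE → pop True; no jump
LOAD_FAST_LOAD_FAST k,a → push 4,1
BINARY_OP + → 4 + 1 = 5
STORE_FAST k → k=5
LOAD_FAST i → push 4
LOAD_CONST → push 1
BINARY_OP + → 4 + 1 = 5
STORE_FAST i → i=5
LOAD_FAST i → push 5
LOAD_CONST → push 5
COMPARE_OP bool(<) → 5 vs 5 = False
POP_JUMP_IF_FALSE → pop False; jump
LOAD_FAST k → push 5
RETURN_VALUE → return 5.

5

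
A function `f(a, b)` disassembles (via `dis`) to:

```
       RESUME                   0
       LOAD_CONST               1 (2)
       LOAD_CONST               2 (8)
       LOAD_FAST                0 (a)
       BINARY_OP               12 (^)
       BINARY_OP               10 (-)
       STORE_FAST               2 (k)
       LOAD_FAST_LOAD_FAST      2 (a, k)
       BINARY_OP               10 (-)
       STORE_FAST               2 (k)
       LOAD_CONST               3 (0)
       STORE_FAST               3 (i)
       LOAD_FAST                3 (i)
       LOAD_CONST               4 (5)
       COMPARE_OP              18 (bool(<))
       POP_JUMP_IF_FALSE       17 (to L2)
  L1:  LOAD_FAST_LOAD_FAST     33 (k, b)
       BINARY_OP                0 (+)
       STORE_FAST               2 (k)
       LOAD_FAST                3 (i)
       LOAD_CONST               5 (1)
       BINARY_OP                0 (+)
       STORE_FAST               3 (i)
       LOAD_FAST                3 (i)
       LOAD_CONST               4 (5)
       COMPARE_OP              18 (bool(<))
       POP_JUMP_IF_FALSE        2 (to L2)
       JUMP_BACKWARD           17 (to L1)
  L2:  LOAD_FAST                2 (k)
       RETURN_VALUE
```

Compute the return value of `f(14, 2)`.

LOAD_CONST → push 2
LOAD_CONST → push 8
LOAD_FAST a → push 14
BINARY_OP ^ → 8 ^ 14 = 6
BINARY_OP - → 2 - 6 = -4
STORE_FAST k → k=-4
LOAD_FAST_LOAD_FAST a,k → push 14,-4
BINARY_OP - → 14 - -4 = 18
STORE_FAST k → k=18
LOAD_CONST → push 0
STORE_FAST i → i=0
LOAD_FAST i → push 0
LOAD_CONST → push 5
COMPARE_OP bool(<) → 0 vs 5 = True
POP_JUMP_IF_FALSE → pop True; no jump
LOAD_FAST_LOAD_FAST k,b → push 18,2
BINARY_OP + → 18 + 2 = 20
STORE_FAST k → k=20
LOAD_FAST i → push 0
LOAD_CONST → push 1
BINARY_OP + → 0 + 1 = 1
STORE_FAST i → i=1
LOAD_FAST i → push 1
LOAD_CONST → push 5
COMPARE_OP bool(<) → 1 vs 5 = True
POP_JUMP_IF_FALSE → pop True; no jump
LOAD_FAST_LOAD_FAST k,b → push 20,2
BINARY_OP + → 20 + 2 = 22
STORE_FAST k → k=22
LOAD_FAST i → push 1
LOAD_CONST → push 1
BINARY_OP + → 1 + 1 = 2
STORE_FAST i → i=2
LOAD_FAST i → push 2
LOAD_CONST → push 5
COMPARE_OP bool(<) → 2 vs 5 = True
POP_JUMP_IF_FALSE → pop True; no jump
LOAD_FAST_LOAD_FAST k,b → push 22,2
BINARY_OP + → 22 + 2 = 24
STORE_FAST k → k=24
LOAD_FAST i → push 2
LOAD_CONST → push 1
BINARY_OP + → 2 + 1 = 3
STORE_FAST i → i=3
LOAD_FAST i → push 3
LOAD_CONST → push 5
COMPARE_OP bool(<) → 3 vs 5 = True
POP_JUMP_IF_FALSE → pop True; no jump
LOAD_FAST_LOAD_FAST k,b → push 24,2
BINARY_OP + → 24 + 2 = 26
STORE_FAST k → k=26
LOAD_FAST i → push 3
LOAD_CONST → push 1
BINARY_OP + → 3 + 1 = 4
STORE_FAST i → i=4
LOAD_FAST i → push 4
LOAD_CONST → push 5
COMPARE_OP bool(<) → 4 vs 5 = True
POP_JUMP_IF_FALSE → pop True; no jump
LOAD_FAST_LOAD_FAST k,b → push 26,2
BINARY_OP + → 26 + 2 = 28
STORE_FAST k → k=28
LOAD_FAST i → push 4
LOAD_CONST → push 1
BINARY_OP + → 4 + 1 = 5
STORE_FAST i → i=5
LOAD_FAST i → push 5
LOAD_CONST → push 5
COMPARE_OP bool(<) → 5 vs 5 = False
POP_JUMP_IF_FALSE → pop False; jump
LOAD_FAST k → push 28
RETURN_VALUE → return 28.

28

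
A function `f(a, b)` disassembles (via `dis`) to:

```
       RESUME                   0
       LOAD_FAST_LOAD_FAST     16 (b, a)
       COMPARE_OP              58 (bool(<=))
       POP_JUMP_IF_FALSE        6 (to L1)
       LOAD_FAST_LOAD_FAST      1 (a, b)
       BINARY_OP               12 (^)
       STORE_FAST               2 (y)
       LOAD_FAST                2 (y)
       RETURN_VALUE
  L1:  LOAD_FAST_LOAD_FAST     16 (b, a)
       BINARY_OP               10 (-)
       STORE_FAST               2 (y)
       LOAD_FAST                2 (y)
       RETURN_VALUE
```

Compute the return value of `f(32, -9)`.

-41

LOAD_FAST_LOAD_FAST b,a → push -9,32. Stack: [-9, 32]
COMPARE_OP bool(<=) → -9 vs 32 = True. Stack: [True]
POP_JUMP_IF_FALSE → pop True; no jump. Stack: []
LOAD_FAST_LOAD_FAST a,b → push 32,-9. Stack: [32, -9]
BINARY_OP ^ → 32 ^ -9 = -41. Stack: [-41]
STORE_FAST y → y=-41. Stack: []
LOAD_FAST y → push -41. Stack: [-41]
RETURN_VALUE → return -41.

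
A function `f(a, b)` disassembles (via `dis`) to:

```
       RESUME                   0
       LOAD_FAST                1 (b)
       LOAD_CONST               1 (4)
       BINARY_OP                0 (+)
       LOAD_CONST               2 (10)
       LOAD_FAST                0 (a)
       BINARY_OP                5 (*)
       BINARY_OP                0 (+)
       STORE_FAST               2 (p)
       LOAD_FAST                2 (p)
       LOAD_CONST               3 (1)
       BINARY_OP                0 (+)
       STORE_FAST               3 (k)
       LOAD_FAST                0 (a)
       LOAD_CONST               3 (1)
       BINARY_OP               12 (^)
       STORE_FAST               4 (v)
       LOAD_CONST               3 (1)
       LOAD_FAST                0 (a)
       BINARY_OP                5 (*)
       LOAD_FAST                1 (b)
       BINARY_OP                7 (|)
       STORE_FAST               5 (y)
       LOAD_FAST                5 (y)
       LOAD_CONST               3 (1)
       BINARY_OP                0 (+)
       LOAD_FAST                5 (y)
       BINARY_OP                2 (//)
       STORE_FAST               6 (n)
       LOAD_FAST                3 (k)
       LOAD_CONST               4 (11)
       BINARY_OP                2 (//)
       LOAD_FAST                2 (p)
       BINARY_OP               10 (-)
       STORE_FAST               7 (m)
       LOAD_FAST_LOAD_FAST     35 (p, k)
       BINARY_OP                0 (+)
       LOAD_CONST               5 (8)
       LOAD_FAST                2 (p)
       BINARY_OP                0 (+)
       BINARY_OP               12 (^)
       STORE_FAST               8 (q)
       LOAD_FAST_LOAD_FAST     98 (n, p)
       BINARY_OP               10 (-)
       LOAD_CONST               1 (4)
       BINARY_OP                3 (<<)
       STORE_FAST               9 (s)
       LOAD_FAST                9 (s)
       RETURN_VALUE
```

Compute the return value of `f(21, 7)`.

LOAD_FAST b → push 7. Stack: [7]
LOAD_CONST → push 4. Stack: [7, 4]
BINARY_OP + → 7 + 4 = 11. Stack: [11]
LOAD_CONST → push 10. Stack: [11, 10]
LOAD_FAST a → push 21. Stack: [11, 10, 21]
BINARY_OP * → 10 * 21 = 210. Stack: [11, 210]
BINARY_OP + → 11 + 210 = 221. Stack: [221]
STORE_FAST p → p=221. Stack: []
LOAD_FAST p → push 221. Stack: [221]
LOAD_CONST → push 1. Stack: [221, 1]
BINARY_OP + → 221 + 1 = 222. Stack: [222]
STORE_FAST k → k=222. Stack: []
LOAD_FAST a → push 21. Stack: [21]
LOAD_CONST → push 1. Stack: [21, 1]
BINARY_OP ^ → 21 ^ 1 = 20. Stack: [20]
STORE_FAST v → v=20. Stack: []
LOAD_CONST → push 1. Stack: [1]
LOAD_FAST a → push 21. Stack: [1, 21]
BINARY_OP * → 1 * 21 = 21. Stack: [21]
LOAD_FAST b → push 7. Stack: [21, 7]
BINARY_OP | → 21 | 7 = 23. Stack: [23]
STORE_FAST y → y=23. Stack: []
LOAD_FAST y → push 23. Stack: [23]
LOAD_CONST → push 1. Stack: [23, 1]
BINARY_OP + → 23 + 1 = 24. Stack: [24]
LOAD_FAST y → push 23. Stack: [24, 23]
BINARY_OP // → 24 // 23 = 1. Stack: [1]
STORE_FAST n → n=1. Stack: []
LOAD_FAST k → push 222. Stack: [222]
LOAD_CONST → push 11. Stack: [222, 11]
BINARY_OP // → 222 // 11 = 20. Stack: [20]
LOAD_FAST p → push 221. Stack: [20, 221]
BINARY_OP - → 20 - 221 = -201. Stack: [-201]
STORE_FAST m → m=-201. Stack: []
LOAD_FAST_LOAD_FAST p,k → push 221,222. Stack: [221, 222]
BINARY_OP + → 221 + 222 = 443. Stack: [443]
LOAD_CONST → push 8. Stack: [443, 8]
LOAD_FAST p → push 221. Stack: [443, 8, 221]
BINARY_OP + → 8 + 221 = 229. Stack: [443, 229]
BINARY_OP ^ → 443 ^ 229 = 350. Stack: [350]
STORE_FAST q → q=350. Stack: []
LOAD_FAST_LOAD_FAST n,p → push 1,221. Stack: [1, 221]
BINARY_OP - → 1 - 221 = -220. Stack: [-220]
LOAD_CONST → push 4. Stack: [-220, 4]
BINARY_OP << → -220 << 4 = -3520. Stack: [-3520]
STORE_FAST s → s=-3520. Stack: []
LOAD_FAST s → push -3520. Stack: [-3520]
RETURN_VALUE → return -3520.

-3520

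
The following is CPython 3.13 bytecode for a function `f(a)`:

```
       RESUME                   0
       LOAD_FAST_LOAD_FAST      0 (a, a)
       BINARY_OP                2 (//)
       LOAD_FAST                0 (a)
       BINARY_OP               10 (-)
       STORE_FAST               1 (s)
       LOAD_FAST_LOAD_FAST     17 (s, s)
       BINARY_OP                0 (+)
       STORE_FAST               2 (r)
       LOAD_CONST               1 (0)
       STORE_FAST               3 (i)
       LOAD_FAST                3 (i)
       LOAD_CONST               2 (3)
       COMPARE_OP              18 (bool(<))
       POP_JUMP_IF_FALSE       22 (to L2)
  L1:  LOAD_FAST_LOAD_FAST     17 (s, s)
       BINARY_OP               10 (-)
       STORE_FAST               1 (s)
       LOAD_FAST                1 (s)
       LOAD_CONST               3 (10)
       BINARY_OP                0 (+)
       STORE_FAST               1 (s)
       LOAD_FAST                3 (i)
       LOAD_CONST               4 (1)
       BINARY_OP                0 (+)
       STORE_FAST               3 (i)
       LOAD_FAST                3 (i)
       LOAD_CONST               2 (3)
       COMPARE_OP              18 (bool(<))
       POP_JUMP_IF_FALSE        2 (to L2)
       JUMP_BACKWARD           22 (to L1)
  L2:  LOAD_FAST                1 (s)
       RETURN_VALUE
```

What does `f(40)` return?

LOAD_FAST_LOAD_FAST a,a → push 40,40. Stack: [40, 40]
BINARY_OP // → 40 // 40 = 1. Stack: [1]
LOAD_FAST a → push 40. Stack: [1, 40]
BINARY_OP - → 1 - 40 = -39. Stack: [-39]
STORE_FAST s → s=-39. Stack: []
LOAD_FAST_LOAD_FAST s,s → push -39,-39. Stack: [-39, -39]
BINARY_OP + → -39 + -39 = -78. Stack: [-78]
STORE_FAST r → r=-78. Stack: []
LOAD_CONST → push 0. Stack: [0]
STORE_FAST i → i=0. Stack: []
LOAD_FAST i → push 0. Stack: [0]
LOAD_CONST → push 3. Stack: [0, 3]
COMPARE_OP bool(<) → 0 vs 3 = True. Stack: [True]
POP_JUMP_IF_FALSE → pop True; no jump. Stack: []
LOAD_FAST_LOAD_FAST s,s → push -39,-39. Stack: [-39, -39]
BINARY_OP - → -39 - -39 = 0. Stack: [0]
STORE_FAST s → s=0. Stack: []
LOAD_FAST s → push 0. Stack: [0]
LOAD_CONST → push 10. Stack: [0, 10]
BINARY_OP + → 0 + 10 = 10. Stack: [10]
STORE_FAST s → s=10. Stack: []
LOAD_FAST i → push 0. Stack: [0]
LOAD_CONST → push 1. Stack: [0, 1]
BINARY_OP + → 0 + 1 = 1. Stack: [1]
STORE_FAST i → i=1. Stack: []
LOAD_FAST i → push 1. Stack: [1]
LOAD_CONST → push 3. Stack: [1, 3]
COMPARE_OP bool(<) → 1 vs 3 = True. Stack: [True]
POP_JUMP_IF_FALSE → pop True; no jump. Stack: []
LOAD_FAST_LOAD_FAST s,s → push 10,10. Stack: [10, 10]
BINARY_OP - → 10 - 10 = 0. Stack: [0]
STORE_FAST s → s=0. Stack: []
LOAD_FAST s → push 0. Stack: [0]
LOAD_CONST → push 10. Stack: [0, 10]
BINARY_OP + → 0 + 10 = 10. Stack: [10]
STORE_FAST s → s=10. Stack: []
LOAD_FAST i → push 1. Stack: [1]
LOAD_CONST → push 1. Stack: [1, 1]
BINARY_OP + → 1 + 1 = 2. Stack: [2]
STORE_FAST i → i=2. Stack: []
LOAD_FAST i → push 2. Stack: [2]
LOAD_CONST → push 3. Stack: [2, 3]
COMPARE_OP bool(<) → 2 vs 3 = True. Stack: [True]
POP_JUMP_IF_FALSE → pop True; no jump. Stack: []
LOAD_FAST_LOAD_FAST s,s → push 10,10. Stack: [10, 10]
BINARY_OP - → 10 - 10 = 0. Stack: [0]
STORE_FAST s → s=0. Stack: []
LOAD_FAST s → push 0. Stack: [0]
LOAD_CONST → push 10. Stack: [0, 10]
BINARY_OP + → 0 + 10 = 10. Stack: [10]
STORE_FAST s → s=10. Stack: []
LOAD_FAST i → push 2. Stack: [2]
LOAD_CONST → push 1. Stack: [2, 1]
BINARY_OP + → 2 + 1 = 3. Stack: [3]
STORE_FAST i → i=3. Stack: []
LOAD_FAST i → push 3. Stack: [3]
LOAD_CONST → push 3. Stack: [3, 3]
COMPARE_OP bool(<) → 3 vs 3 = False. Stack: [False]
POP_JUMP_IF_FALSE → pop False; jump. Stack: []
LOAD_FAST s → push 10. Stack: [10]
RETURN_VALUE → return 10.

10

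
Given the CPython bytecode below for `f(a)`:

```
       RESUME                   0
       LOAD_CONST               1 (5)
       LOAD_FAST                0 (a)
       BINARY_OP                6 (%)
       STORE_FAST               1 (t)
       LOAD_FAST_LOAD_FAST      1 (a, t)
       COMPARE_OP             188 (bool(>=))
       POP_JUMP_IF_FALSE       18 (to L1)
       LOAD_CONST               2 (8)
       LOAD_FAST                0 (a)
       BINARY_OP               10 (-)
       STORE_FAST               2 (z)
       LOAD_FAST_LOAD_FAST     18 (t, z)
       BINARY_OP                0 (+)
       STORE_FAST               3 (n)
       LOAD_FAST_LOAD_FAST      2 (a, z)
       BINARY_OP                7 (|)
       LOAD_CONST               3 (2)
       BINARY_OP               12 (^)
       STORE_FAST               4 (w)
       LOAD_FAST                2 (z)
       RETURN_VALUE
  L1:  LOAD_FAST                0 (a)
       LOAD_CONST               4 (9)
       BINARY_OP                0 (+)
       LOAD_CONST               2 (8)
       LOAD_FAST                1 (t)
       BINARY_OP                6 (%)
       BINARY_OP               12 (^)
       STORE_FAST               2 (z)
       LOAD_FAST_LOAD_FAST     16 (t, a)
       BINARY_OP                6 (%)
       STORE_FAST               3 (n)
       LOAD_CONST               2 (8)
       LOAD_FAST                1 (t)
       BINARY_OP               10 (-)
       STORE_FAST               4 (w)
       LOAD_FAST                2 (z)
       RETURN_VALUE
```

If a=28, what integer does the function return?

LOAD_CONST → push 5. Stack: [5]
LOAD_FAST a → push 28. Stack: [5, 28]
BINARY_OP % → 5 % 28 = 5. Stack: [5]
STORE_FAST t → t=5. Stack: []
LOAD_FAST_LOAD_FAST a,t → push 28,5. Stack: [28, 5]
COMPARE_OP bool(>=) → 28 vs 5 = True. Stack: [True]
POP_JUMP_IF_FALSE → pop True; no jump. Stack: []
LOAD_CONST → push 8. Stack: [8]
LOAD_FAST a → push 28. Stack: [8, 28]
BINARY_OP - → 8 - 28 = -20. Stack: [-20]
STORE_FAST z → z=-20. Stack: []
LOAD_FAST_LOAD_FAST t,z → push 5,-20. Stack: [5, -20]
BINARY_OP + → 5 + -20 = -15. Stack: [-15]
STORE_FAST n → n=-15. Stack: []
LOAD_FAST_LOAD_FAST a,z → push 28,-20. Stack: [28, -20]
BINARY_OP | → 28 | -20 = -4. Stack: [-4]
LOAD_CONST → push 2. Stack: [-4, 2]
BINARY_OP ^ → -4 ^ 2 = -2. Stack: [-2]
STORE_FAST w → w=-2. Stack: []
LOAD_FAST z → push -20. Stack: [-20]
RETURN_VALUE → return -20.

-20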